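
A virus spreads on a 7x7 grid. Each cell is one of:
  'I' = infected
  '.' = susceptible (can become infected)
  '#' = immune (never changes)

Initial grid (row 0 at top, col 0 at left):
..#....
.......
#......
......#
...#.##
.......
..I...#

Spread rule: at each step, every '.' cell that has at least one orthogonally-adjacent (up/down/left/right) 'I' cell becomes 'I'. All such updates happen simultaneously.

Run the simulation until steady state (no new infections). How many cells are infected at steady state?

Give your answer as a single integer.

Answer: 42

Derivation:
Step 0 (initial): 1 infected
Step 1: +3 new -> 4 infected
Step 2: +5 new -> 9 infected
Step 3: +5 new -> 14 infected
Step 4: +6 new -> 20 infected
Step 5: +6 new -> 26 infected
Step 6: +4 new -> 30 infected
Step 7: +5 new -> 35 infected
Step 8: +4 new -> 39 infected
Step 9: +2 new -> 41 infected
Step 10: +1 new -> 42 infected
Step 11: +0 new -> 42 infected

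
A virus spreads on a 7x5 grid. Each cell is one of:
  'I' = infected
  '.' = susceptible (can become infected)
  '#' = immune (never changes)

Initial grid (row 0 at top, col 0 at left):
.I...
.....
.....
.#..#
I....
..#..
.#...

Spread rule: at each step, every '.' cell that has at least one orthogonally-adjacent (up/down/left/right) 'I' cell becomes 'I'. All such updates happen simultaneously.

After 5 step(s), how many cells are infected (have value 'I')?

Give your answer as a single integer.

Answer: 29

Derivation:
Step 0 (initial): 2 infected
Step 1: +6 new -> 8 infected
Step 2: +8 new -> 16 infected
Step 3: +5 new -> 21 infected
Step 4: +5 new -> 26 infected
Step 5: +3 new -> 29 infected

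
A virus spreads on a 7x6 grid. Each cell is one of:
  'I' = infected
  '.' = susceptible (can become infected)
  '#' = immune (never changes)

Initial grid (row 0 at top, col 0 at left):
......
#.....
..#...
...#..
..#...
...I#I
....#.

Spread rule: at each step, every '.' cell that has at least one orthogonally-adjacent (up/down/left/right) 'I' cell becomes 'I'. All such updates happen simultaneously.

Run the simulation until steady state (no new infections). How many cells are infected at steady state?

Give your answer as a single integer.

Answer: 36

Derivation:
Step 0 (initial): 2 infected
Step 1: +5 new -> 7 infected
Step 2: +4 new -> 11 infected
Step 3: +5 new -> 16 infected
Step 4: +5 new -> 21 infected
Step 5: +6 new -> 27 infected
Step 6: +4 new -> 31 infected
Step 7: +3 new -> 34 infected
Step 8: +2 new -> 36 infected
Step 9: +0 new -> 36 infected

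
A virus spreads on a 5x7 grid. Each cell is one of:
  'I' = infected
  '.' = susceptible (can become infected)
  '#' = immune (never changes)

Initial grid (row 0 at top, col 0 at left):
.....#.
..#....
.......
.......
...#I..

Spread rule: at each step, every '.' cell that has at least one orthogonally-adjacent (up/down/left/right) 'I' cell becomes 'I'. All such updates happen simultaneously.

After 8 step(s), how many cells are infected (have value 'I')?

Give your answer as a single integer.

Step 0 (initial): 1 infected
Step 1: +2 new -> 3 infected
Step 2: +4 new -> 7 infected
Step 3: +5 new -> 12 infected
Step 4: +7 new -> 19 infected
Step 5: +5 new -> 24 infected
Step 6: +5 new -> 29 infected
Step 7: +2 new -> 31 infected
Step 8: +1 new -> 32 infected

Answer: 32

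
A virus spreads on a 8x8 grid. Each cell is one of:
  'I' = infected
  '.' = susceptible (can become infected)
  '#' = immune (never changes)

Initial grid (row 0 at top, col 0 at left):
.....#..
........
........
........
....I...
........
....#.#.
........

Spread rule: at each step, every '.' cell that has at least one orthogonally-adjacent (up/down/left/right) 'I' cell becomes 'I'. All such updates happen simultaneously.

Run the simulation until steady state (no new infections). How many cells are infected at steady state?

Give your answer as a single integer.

Answer: 61

Derivation:
Step 0 (initial): 1 infected
Step 1: +4 new -> 5 infected
Step 2: +7 new -> 12 infected
Step 3: +11 new -> 23 infected
Step 4: +13 new -> 36 infected
Step 5: +12 new -> 48 infected
Step 6: +8 new -> 56 infected
Step 7: +4 new -> 60 infected
Step 8: +1 new -> 61 infected
Step 9: +0 new -> 61 infected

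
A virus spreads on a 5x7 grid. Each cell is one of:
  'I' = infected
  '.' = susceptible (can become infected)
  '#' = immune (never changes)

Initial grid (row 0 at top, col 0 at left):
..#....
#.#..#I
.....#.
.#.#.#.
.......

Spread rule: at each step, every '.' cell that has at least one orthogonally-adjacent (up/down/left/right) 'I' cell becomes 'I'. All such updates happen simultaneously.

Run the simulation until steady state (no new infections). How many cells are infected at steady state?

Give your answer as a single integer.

Step 0 (initial): 1 infected
Step 1: +2 new -> 3 infected
Step 2: +2 new -> 5 infected
Step 3: +2 new -> 7 infected
Step 4: +3 new -> 10 infected
Step 5: +3 new -> 13 infected
Step 6: +3 new -> 16 infected
Step 7: +2 new -> 18 infected
Step 8: +3 new -> 21 infected
Step 9: +3 new -> 24 infected
Step 10: +2 new -> 26 infected
Step 11: +1 new -> 27 infected
Step 12: +0 new -> 27 infected

Answer: 27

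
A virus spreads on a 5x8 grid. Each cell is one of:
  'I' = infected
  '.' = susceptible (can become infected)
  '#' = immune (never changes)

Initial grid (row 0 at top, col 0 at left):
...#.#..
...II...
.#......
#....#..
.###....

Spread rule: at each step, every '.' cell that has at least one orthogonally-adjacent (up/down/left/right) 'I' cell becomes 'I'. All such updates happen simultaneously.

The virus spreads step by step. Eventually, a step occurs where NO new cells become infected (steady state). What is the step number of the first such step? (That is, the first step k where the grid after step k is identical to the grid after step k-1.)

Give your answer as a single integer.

Answer: 7

Derivation:
Step 0 (initial): 2 infected
Step 1: +5 new -> 7 infected
Step 2: +7 new -> 14 infected
Step 3: +7 new -> 21 infected
Step 4: +7 new -> 28 infected
Step 5: +2 new -> 30 infected
Step 6: +1 new -> 31 infected
Step 7: +0 new -> 31 infected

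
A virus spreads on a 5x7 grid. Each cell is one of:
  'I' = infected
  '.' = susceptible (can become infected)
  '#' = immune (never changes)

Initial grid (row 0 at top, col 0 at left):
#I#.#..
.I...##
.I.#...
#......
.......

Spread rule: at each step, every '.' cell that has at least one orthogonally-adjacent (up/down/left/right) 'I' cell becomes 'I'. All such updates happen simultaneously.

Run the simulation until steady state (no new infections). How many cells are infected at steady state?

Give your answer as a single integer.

Answer: 26

Derivation:
Step 0 (initial): 3 infected
Step 1: +5 new -> 8 infected
Step 2: +3 new -> 11 infected
Step 3: +5 new -> 16 infected
Step 4: +3 new -> 19 infected
Step 5: +3 new -> 22 infected
Step 6: +3 new -> 25 infected
Step 7: +1 new -> 26 infected
Step 8: +0 new -> 26 infected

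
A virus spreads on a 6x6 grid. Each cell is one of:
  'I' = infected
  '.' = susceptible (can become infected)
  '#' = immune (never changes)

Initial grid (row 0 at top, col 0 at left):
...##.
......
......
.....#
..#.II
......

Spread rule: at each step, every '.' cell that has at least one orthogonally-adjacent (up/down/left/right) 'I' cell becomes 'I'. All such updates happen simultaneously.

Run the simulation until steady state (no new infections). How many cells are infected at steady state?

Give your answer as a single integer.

Step 0 (initial): 2 infected
Step 1: +4 new -> 6 infected
Step 2: +3 new -> 9 infected
Step 3: +5 new -> 14 infected
Step 4: +5 new -> 19 infected
Step 5: +6 new -> 25 infected
Step 6: +4 new -> 29 infected
Step 7: +2 new -> 31 infected
Step 8: +1 new -> 32 infected
Step 9: +0 new -> 32 infected

Answer: 32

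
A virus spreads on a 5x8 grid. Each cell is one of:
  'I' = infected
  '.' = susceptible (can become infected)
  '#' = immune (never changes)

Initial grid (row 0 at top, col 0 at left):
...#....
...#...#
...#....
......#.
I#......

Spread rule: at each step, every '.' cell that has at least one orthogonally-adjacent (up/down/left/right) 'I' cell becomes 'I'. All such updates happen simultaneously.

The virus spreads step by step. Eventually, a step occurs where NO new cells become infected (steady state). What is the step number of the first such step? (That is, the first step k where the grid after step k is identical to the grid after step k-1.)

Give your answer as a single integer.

Step 0 (initial): 1 infected
Step 1: +1 new -> 2 infected
Step 2: +2 new -> 4 infected
Step 3: +3 new -> 7 infected
Step 4: +5 new -> 12 infected
Step 5: +4 new -> 16 infected
Step 6: +4 new -> 20 infected
Step 7: +3 new -> 23 infected
Step 8: +4 new -> 27 infected
Step 9: +4 new -> 31 infected
Step 10: +2 new -> 33 infected
Step 11: +1 new -> 34 infected
Step 12: +0 new -> 34 infected

Answer: 12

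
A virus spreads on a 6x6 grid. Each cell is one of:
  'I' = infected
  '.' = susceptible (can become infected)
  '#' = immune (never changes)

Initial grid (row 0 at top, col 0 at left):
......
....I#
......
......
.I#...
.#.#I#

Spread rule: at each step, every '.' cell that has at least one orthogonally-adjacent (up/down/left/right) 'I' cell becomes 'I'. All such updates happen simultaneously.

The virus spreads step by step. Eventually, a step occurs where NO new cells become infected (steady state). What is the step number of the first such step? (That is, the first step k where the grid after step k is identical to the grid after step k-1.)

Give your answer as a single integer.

Step 0 (initial): 3 infected
Step 1: +6 new -> 9 infected
Step 2: +12 new -> 21 infected
Step 3: +6 new -> 27 infected
Step 4: +2 new -> 29 infected
Step 5: +1 new -> 30 infected
Step 6: +0 new -> 30 infected

Answer: 6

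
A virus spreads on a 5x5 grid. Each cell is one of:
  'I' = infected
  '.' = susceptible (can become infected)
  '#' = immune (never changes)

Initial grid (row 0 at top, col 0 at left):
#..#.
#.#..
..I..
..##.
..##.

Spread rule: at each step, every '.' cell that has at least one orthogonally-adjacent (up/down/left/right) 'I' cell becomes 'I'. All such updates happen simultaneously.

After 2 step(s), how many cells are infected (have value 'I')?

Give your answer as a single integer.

Step 0 (initial): 1 infected
Step 1: +2 new -> 3 infected
Step 2: +5 new -> 8 infected

Answer: 8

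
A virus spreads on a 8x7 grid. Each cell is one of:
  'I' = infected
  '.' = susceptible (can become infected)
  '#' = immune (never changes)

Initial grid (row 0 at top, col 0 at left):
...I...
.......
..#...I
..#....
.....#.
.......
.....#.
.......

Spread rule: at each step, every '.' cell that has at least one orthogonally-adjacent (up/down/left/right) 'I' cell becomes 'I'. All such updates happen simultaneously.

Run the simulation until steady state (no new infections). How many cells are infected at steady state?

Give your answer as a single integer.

Step 0 (initial): 2 infected
Step 1: +6 new -> 8 infected
Step 2: +10 new -> 18 infected
Step 3: +5 new -> 23 infected
Step 4: +6 new -> 29 infected
Step 5: +6 new -> 35 infected
Step 6: +6 new -> 41 infected
Step 7: +5 new -> 46 infected
Step 8: +3 new -> 49 infected
Step 9: +2 new -> 51 infected
Step 10: +1 new -> 52 infected
Step 11: +0 new -> 52 infected

Answer: 52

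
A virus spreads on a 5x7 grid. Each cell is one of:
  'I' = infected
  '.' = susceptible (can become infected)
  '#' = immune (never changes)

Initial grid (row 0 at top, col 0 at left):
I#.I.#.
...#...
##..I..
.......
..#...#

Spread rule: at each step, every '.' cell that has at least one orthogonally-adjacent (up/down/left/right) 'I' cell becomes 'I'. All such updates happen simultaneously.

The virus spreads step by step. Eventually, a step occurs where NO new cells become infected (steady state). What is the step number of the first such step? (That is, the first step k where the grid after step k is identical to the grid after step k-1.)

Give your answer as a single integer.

Step 0 (initial): 3 infected
Step 1: +7 new -> 10 infected
Step 2: +8 new -> 18 infected
Step 3: +5 new -> 23 infected
Step 4: +2 new -> 25 infected
Step 5: +2 new -> 27 infected
Step 6: +1 new -> 28 infected
Step 7: +0 new -> 28 infected

Answer: 7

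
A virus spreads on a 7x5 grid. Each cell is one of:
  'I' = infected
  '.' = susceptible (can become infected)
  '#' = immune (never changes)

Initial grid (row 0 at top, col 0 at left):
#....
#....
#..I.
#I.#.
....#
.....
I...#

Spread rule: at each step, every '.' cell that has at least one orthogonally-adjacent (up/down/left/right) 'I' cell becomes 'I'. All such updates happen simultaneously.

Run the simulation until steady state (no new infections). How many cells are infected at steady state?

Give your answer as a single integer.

Step 0 (initial): 3 infected
Step 1: +8 new -> 11 infected
Step 2: +9 new -> 20 infected
Step 3: +6 new -> 26 infected
Step 4: +1 new -> 27 infected
Step 5: +1 new -> 28 infected
Step 6: +0 new -> 28 infected

Answer: 28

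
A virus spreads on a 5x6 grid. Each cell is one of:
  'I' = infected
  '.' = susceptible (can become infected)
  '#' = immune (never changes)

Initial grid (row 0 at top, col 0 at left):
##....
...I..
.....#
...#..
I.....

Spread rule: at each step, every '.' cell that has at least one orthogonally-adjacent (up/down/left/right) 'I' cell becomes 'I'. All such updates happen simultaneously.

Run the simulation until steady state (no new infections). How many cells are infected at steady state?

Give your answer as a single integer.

Answer: 26

Derivation:
Step 0 (initial): 2 infected
Step 1: +6 new -> 8 infected
Step 2: +9 new -> 17 infected
Step 3: +6 new -> 23 infected
Step 4: +2 new -> 25 infected
Step 5: +1 new -> 26 infected
Step 6: +0 new -> 26 infected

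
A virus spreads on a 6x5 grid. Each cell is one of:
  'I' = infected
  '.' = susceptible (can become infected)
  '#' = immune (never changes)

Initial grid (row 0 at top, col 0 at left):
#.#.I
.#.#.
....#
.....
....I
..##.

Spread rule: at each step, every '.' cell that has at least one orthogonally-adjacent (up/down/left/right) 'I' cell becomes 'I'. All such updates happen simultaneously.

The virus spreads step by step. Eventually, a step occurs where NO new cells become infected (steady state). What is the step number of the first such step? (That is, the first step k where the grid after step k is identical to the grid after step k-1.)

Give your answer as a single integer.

Step 0 (initial): 2 infected
Step 1: +5 new -> 7 infected
Step 2: +2 new -> 9 infected
Step 3: +3 new -> 12 infected
Step 4: +4 new -> 16 infected
Step 5: +4 new -> 20 infected
Step 6: +1 new -> 21 infected
Step 7: +1 new -> 22 infected
Step 8: +0 new -> 22 infected

Answer: 8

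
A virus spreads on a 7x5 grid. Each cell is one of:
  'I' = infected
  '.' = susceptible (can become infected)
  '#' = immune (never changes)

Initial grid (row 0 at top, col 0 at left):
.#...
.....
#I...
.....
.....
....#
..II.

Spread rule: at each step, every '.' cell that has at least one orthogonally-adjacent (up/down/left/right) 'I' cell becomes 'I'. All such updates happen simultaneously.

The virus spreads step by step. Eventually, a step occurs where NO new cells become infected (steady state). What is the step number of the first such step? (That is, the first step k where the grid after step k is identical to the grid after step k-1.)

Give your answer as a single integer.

Answer: 6

Derivation:
Step 0 (initial): 3 infected
Step 1: +7 new -> 10 infected
Step 2: +10 new -> 20 infected
Step 3: +8 new -> 28 infected
Step 4: +3 new -> 31 infected
Step 5: +1 new -> 32 infected
Step 6: +0 new -> 32 infected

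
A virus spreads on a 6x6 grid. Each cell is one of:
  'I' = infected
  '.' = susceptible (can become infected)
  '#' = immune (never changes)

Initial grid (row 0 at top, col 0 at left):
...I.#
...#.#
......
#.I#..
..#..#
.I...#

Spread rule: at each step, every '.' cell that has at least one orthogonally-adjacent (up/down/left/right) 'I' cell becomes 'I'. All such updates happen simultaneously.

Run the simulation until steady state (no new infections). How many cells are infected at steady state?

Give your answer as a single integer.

Answer: 28

Derivation:
Step 0 (initial): 3 infected
Step 1: +7 new -> 10 infected
Step 2: +7 new -> 17 infected
Step 3: +6 new -> 23 infected
Step 4: +4 new -> 27 infected
Step 5: +1 new -> 28 infected
Step 6: +0 new -> 28 infected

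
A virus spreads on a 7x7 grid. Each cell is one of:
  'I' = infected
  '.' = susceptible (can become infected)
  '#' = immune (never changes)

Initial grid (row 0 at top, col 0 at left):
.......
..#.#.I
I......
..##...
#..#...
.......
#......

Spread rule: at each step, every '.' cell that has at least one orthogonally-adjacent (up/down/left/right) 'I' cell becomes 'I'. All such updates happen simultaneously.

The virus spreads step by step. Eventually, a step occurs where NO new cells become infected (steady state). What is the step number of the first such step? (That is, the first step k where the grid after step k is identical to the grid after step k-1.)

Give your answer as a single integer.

Step 0 (initial): 2 infected
Step 1: +6 new -> 8 infected
Step 2: +7 new -> 15 infected
Step 3: +7 new -> 22 infected
Step 4: +8 new -> 30 infected
Step 5: +6 new -> 36 infected
Step 6: +4 new -> 40 infected
Step 7: +2 new -> 42 infected
Step 8: +0 new -> 42 infected

Answer: 8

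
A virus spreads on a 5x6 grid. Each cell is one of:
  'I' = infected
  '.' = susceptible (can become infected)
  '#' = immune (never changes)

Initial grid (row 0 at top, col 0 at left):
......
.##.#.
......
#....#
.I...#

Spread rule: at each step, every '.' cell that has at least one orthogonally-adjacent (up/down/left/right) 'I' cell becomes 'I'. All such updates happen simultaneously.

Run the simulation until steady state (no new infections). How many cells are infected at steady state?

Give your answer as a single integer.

Answer: 24

Derivation:
Step 0 (initial): 1 infected
Step 1: +3 new -> 4 infected
Step 2: +3 new -> 7 infected
Step 3: +4 new -> 11 infected
Step 4: +3 new -> 14 infected
Step 5: +3 new -> 17 infected
Step 6: +3 new -> 20 infected
Step 7: +3 new -> 23 infected
Step 8: +1 new -> 24 infected
Step 9: +0 new -> 24 infected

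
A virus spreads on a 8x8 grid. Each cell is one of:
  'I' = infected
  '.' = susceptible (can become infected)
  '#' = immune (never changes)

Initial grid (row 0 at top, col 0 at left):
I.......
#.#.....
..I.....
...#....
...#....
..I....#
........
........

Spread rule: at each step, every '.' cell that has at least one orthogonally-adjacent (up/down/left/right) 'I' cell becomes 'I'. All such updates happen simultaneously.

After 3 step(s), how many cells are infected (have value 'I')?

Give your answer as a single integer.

Answer: 35

Derivation:
Step 0 (initial): 3 infected
Step 1: +8 new -> 11 infected
Step 2: +12 new -> 23 infected
Step 3: +12 new -> 35 infected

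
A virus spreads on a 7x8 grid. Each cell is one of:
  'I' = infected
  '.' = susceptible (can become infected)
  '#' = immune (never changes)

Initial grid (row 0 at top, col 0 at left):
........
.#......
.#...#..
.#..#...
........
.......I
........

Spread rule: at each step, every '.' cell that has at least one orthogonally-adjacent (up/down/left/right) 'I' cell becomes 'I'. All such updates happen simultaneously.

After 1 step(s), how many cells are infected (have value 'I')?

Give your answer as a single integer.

Step 0 (initial): 1 infected
Step 1: +3 new -> 4 infected

Answer: 4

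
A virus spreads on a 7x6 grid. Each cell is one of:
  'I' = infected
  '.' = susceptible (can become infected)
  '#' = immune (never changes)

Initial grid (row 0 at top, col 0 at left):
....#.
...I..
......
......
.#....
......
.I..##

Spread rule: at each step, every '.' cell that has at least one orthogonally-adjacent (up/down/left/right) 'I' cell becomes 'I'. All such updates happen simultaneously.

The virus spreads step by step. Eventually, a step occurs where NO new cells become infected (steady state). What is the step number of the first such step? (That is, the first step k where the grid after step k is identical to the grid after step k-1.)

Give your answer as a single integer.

Step 0 (initial): 2 infected
Step 1: +7 new -> 9 infected
Step 2: +9 new -> 18 infected
Step 3: +11 new -> 29 infected
Step 4: +7 new -> 36 infected
Step 5: +2 new -> 38 infected
Step 6: +0 new -> 38 infected

Answer: 6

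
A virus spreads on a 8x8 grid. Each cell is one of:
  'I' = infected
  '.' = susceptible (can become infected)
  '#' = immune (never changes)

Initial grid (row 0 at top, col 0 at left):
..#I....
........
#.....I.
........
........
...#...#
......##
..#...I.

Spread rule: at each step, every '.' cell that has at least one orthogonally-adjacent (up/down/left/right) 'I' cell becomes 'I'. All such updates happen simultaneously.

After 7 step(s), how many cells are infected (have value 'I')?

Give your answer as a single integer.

Answer: 55

Derivation:
Step 0 (initial): 3 infected
Step 1: +8 new -> 11 infected
Step 2: +13 new -> 24 infected
Step 3: +11 new -> 35 infected
Step 4: +8 new -> 43 infected
Step 5: +4 new -> 47 infected
Step 6: +4 new -> 51 infected
Step 7: +4 new -> 55 infected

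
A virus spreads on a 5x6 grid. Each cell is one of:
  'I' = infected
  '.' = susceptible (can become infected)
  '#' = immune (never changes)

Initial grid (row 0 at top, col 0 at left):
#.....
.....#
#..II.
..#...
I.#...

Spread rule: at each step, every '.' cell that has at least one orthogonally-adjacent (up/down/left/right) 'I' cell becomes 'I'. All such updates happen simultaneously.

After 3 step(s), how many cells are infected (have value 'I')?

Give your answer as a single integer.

Answer: 23

Derivation:
Step 0 (initial): 3 infected
Step 1: +8 new -> 11 infected
Step 2: +8 new -> 19 infected
Step 3: +4 new -> 23 infected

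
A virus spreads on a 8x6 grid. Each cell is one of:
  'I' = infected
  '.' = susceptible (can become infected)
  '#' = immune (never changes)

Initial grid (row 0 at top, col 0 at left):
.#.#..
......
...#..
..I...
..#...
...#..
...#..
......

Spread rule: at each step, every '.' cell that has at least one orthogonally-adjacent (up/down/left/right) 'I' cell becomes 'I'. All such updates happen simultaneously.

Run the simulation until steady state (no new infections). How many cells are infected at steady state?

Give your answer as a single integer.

Answer: 42

Derivation:
Step 0 (initial): 1 infected
Step 1: +3 new -> 4 infected
Step 2: +6 new -> 10 infected
Step 3: +9 new -> 19 infected
Step 4: +8 new -> 27 infected
Step 5: +8 new -> 35 infected
Step 6: +5 new -> 40 infected
Step 7: +2 new -> 42 infected
Step 8: +0 new -> 42 infected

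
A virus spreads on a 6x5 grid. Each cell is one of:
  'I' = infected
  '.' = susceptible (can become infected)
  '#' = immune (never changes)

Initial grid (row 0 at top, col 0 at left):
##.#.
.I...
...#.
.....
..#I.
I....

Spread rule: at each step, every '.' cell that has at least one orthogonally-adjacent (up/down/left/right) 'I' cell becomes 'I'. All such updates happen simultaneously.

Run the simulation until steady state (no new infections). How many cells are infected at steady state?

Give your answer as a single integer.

Answer: 25

Derivation:
Step 0 (initial): 3 infected
Step 1: +8 new -> 11 infected
Step 2: +11 new -> 22 infected
Step 3: +2 new -> 24 infected
Step 4: +1 new -> 25 infected
Step 5: +0 new -> 25 infected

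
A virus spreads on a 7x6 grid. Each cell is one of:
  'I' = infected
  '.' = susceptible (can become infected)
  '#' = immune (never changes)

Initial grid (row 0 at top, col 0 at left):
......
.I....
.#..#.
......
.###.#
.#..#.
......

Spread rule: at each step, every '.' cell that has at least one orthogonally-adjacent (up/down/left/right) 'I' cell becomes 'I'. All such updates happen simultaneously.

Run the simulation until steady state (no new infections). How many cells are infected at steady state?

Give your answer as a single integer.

Answer: 34

Derivation:
Step 0 (initial): 1 infected
Step 1: +3 new -> 4 infected
Step 2: +5 new -> 9 infected
Step 3: +5 new -> 14 infected
Step 4: +5 new -> 19 infected
Step 5: +4 new -> 23 infected
Step 6: +3 new -> 26 infected
Step 7: +1 new -> 27 infected
Step 8: +1 new -> 28 infected
Step 9: +2 new -> 30 infected
Step 10: +2 new -> 32 infected
Step 11: +1 new -> 33 infected
Step 12: +1 new -> 34 infected
Step 13: +0 new -> 34 infected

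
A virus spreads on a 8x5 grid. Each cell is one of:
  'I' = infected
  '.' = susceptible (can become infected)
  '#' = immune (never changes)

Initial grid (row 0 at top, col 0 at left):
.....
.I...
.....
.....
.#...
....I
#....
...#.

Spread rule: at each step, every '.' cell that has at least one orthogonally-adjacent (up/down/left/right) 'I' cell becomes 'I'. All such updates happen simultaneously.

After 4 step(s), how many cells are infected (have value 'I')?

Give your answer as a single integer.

Step 0 (initial): 2 infected
Step 1: +7 new -> 9 infected
Step 2: +11 new -> 20 infected
Step 3: +10 new -> 30 infected
Step 4: +5 new -> 35 infected

Answer: 35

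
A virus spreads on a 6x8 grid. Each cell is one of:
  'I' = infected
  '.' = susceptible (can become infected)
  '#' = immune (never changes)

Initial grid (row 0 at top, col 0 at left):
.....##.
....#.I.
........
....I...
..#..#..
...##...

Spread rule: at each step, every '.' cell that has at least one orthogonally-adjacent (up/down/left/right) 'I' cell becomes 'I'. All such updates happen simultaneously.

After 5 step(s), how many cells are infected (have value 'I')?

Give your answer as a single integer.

Answer: 36

Derivation:
Step 0 (initial): 2 infected
Step 1: +7 new -> 9 infected
Step 2: +7 new -> 16 infected
Step 3: +5 new -> 21 infected
Step 4: +7 new -> 28 infected
Step 5: +8 new -> 36 infected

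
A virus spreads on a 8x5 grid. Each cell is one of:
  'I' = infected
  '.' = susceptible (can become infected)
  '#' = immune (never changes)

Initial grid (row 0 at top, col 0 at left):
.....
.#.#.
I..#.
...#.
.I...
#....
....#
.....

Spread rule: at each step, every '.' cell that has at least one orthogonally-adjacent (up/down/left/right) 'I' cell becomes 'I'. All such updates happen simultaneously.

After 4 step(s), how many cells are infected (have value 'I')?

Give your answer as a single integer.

Step 0 (initial): 2 infected
Step 1: +7 new -> 9 infected
Step 2: +6 new -> 15 infected
Step 3: +7 new -> 22 infected
Step 4: +6 new -> 28 infected

Answer: 28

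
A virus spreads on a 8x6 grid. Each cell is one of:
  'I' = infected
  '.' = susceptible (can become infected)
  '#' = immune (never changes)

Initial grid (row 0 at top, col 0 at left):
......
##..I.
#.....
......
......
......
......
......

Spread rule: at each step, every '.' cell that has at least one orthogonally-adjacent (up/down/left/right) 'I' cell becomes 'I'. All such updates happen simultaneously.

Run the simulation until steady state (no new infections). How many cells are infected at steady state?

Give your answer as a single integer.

Step 0 (initial): 1 infected
Step 1: +4 new -> 5 infected
Step 2: +6 new -> 11 infected
Step 3: +5 new -> 16 infected
Step 4: +6 new -> 22 infected
Step 5: +6 new -> 28 infected
Step 6: +6 new -> 34 infected
Step 7: +5 new -> 39 infected
Step 8: +3 new -> 42 infected
Step 9: +2 new -> 44 infected
Step 10: +1 new -> 45 infected
Step 11: +0 new -> 45 infected

Answer: 45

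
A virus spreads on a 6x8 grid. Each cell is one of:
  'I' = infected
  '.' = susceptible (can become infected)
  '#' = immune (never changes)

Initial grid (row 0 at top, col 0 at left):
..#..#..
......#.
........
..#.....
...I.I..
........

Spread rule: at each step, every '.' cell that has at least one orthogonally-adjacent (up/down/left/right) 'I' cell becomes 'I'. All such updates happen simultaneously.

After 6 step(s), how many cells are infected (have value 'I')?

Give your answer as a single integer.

Step 0 (initial): 2 infected
Step 1: +7 new -> 9 infected
Step 2: +9 new -> 18 infected
Step 3: +10 new -> 28 infected
Step 4: +7 new -> 35 infected
Step 5: +4 new -> 39 infected
Step 6: +3 new -> 42 infected

Answer: 42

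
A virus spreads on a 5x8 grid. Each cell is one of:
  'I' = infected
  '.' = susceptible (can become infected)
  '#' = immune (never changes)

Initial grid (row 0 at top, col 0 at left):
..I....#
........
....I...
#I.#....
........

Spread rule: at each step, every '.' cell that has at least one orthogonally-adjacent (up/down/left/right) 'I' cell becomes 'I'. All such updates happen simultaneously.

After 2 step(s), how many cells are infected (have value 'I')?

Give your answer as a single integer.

Step 0 (initial): 3 infected
Step 1: +10 new -> 13 infected
Step 2: +12 new -> 25 infected

Answer: 25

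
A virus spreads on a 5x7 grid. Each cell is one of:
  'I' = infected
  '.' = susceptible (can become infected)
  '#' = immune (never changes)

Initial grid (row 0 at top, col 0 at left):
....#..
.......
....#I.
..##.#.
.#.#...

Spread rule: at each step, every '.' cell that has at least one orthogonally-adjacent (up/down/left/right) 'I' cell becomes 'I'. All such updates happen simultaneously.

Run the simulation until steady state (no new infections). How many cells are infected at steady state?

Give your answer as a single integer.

Answer: 27

Derivation:
Step 0 (initial): 1 infected
Step 1: +2 new -> 3 infected
Step 2: +4 new -> 7 infected
Step 3: +3 new -> 10 infected
Step 4: +4 new -> 14 infected
Step 5: +4 new -> 18 infected
Step 6: +4 new -> 22 infected
Step 7: +3 new -> 25 infected
Step 8: +1 new -> 26 infected
Step 9: +1 new -> 27 infected
Step 10: +0 new -> 27 infected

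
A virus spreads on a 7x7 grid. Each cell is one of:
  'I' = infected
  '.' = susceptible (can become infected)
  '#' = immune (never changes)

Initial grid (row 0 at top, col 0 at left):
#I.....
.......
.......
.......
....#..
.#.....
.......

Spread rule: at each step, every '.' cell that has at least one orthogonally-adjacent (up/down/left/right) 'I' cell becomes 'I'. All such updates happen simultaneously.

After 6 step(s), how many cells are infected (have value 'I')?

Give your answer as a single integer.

Answer: 30

Derivation:
Step 0 (initial): 1 infected
Step 1: +2 new -> 3 infected
Step 2: +4 new -> 7 infected
Step 3: +5 new -> 12 infected
Step 4: +6 new -> 18 infected
Step 5: +6 new -> 24 infected
Step 6: +6 new -> 30 infected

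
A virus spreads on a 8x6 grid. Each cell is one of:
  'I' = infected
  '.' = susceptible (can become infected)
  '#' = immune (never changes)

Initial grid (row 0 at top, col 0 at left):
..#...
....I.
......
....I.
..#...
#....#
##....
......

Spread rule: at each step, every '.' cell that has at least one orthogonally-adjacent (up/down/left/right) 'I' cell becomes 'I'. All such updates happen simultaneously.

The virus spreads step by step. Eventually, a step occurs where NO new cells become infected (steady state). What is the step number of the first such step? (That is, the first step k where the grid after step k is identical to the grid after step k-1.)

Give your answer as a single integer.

Answer: 9

Derivation:
Step 0 (initial): 2 infected
Step 1: +7 new -> 9 infected
Step 2: +9 new -> 18 infected
Step 3: +5 new -> 23 infected
Step 4: +9 new -> 32 infected
Step 5: +7 new -> 39 infected
Step 6: +1 new -> 40 infected
Step 7: +1 new -> 41 infected
Step 8: +1 new -> 42 infected
Step 9: +0 new -> 42 infected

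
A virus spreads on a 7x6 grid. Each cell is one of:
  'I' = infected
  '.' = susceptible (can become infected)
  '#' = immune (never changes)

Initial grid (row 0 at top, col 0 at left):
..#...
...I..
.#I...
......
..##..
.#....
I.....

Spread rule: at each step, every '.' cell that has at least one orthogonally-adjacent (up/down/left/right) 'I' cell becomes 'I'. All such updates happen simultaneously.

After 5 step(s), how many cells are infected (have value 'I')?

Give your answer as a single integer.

Answer: 36

Derivation:
Step 0 (initial): 3 infected
Step 1: +7 new -> 10 infected
Step 2: +8 new -> 18 infected
Step 3: +9 new -> 27 infected
Step 4: +6 new -> 33 infected
Step 5: +3 new -> 36 infected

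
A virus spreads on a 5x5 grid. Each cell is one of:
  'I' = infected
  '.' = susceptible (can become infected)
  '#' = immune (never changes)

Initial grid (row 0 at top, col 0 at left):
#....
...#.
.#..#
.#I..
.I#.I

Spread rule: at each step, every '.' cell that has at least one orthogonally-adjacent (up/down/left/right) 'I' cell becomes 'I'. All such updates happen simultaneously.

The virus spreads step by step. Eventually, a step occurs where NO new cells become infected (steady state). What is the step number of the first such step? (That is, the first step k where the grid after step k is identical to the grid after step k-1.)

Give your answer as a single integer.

Step 0 (initial): 3 infected
Step 1: +5 new -> 8 infected
Step 2: +3 new -> 11 infected
Step 3: +3 new -> 14 infected
Step 4: +3 new -> 17 infected
Step 5: +1 new -> 18 infected
Step 6: +1 new -> 19 infected
Step 7: +0 new -> 19 infected

Answer: 7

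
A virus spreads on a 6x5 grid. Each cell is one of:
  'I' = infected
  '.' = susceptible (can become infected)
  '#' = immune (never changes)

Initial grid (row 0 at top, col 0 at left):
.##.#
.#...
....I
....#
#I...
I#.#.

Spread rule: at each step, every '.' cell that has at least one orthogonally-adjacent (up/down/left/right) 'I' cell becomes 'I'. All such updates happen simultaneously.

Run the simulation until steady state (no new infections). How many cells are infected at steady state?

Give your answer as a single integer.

Answer: 22

Derivation:
Step 0 (initial): 3 infected
Step 1: +4 new -> 7 infected
Step 2: +8 new -> 15 infected
Step 3: +4 new -> 19 infected
Step 4: +2 new -> 21 infected
Step 5: +1 new -> 22 infected
Step 6: +0 new -> 22 infected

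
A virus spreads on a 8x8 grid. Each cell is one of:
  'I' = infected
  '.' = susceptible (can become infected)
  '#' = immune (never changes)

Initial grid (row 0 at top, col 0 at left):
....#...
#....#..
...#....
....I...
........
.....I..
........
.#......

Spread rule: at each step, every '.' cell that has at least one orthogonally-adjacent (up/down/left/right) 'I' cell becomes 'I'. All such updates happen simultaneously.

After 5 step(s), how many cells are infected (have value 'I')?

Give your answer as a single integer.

Step 0 (initial): 2 infected
Step 1: +8 new -> 10 infected
Step 2: +11 new -> 21 infected
Step 3: +12 new -> 33 infected
Step 4: +11 new -> 44 infected
Step 5: +9 new -> 53 infected

Answer: 53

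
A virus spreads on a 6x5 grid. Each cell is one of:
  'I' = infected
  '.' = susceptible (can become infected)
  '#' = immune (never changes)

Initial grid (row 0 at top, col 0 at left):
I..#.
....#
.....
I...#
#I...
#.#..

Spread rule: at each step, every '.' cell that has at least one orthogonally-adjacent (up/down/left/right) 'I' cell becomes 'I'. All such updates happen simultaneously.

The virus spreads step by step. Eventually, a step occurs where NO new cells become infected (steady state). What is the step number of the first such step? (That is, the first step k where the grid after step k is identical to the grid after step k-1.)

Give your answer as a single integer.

Step 0 (initial): 3 infected
Step 1: +6 new -> 9 infected
Step 2: +5 new -> 14 infected
Step 3: +5 new -> 19 infected
Step 4: +3 new -> 22 infected
Step 5: +1 new -> 23 infected
Step 6: +0 new -> 23 infected

Answer: 6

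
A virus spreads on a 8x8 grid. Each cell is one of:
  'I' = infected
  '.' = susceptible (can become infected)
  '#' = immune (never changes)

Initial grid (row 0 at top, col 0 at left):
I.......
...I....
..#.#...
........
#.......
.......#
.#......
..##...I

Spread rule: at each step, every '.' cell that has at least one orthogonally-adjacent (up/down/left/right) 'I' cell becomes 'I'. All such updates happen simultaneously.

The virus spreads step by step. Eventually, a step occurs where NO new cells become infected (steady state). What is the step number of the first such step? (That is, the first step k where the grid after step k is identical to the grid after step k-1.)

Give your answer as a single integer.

Answer: 11

Derivation:
Step 0 (initial): 3 infected
Step 1: +8 new -> 11 infected
Step 2: +8 new -> 19 infected
Step 3: +11 new -> 30 infected
Step 4: +11 new -> 41 infected
Step 5: +9 new -> 50 infected
Step 6: +3 new -> 53 infected
Step 7: +1 new -> 54 infected
Step 8: +1 new -> 55 infected
Step 9: +1 new -> 56 infected
Step 10: +1 new -> 57 infected
Step 11: +0 new -> 57 infected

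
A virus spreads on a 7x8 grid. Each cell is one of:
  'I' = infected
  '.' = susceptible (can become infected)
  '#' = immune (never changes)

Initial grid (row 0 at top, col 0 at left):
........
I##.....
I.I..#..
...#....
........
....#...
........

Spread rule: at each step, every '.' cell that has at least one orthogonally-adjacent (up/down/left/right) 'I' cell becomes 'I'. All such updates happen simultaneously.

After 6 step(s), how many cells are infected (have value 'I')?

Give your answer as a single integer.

Step 0 (initial): 3 infected
Step 1: +5 new -> 8 infected
Step 2: +6 new -> 14 infected
Step 3: +8 new -> 22 infected
Step 4: +8 new -> 30 infected
Step 5: +6 new -> 36 infected
Step 6: +7 new -> 43 infected

Answer: 43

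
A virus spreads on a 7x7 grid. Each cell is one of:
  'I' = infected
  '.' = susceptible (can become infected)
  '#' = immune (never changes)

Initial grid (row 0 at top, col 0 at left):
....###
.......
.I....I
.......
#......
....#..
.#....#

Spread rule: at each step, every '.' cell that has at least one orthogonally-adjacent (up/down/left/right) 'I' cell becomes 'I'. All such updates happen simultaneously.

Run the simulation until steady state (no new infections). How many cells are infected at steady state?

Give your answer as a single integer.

Step 0 (initial): 2 infected
Step 1: +7 new -> 9 infected
Step 2: +11 new -> 20 infected
Step 3: +10 new -> 30 infected
Step 4: +6 new -> 36 infected
Step 5: +4 new -> 40 infected
Step 6: +2 new -> 42 infected
Step 7: +0 new -> 42 infected

Answer: 42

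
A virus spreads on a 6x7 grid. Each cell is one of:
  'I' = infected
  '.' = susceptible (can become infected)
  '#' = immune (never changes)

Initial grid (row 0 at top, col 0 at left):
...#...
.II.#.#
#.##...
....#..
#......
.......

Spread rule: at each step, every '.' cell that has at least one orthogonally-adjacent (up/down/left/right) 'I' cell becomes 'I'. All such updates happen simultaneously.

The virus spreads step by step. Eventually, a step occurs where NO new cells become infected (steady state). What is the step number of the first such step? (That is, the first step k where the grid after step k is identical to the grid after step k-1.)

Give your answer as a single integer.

Answer: 13

Derivation:
Step 0 (initial): 2 infected
Step 1: +5 new -> 7 infected
Step 2: +2 new -> 9 infected
Step 3: +3 new -> 12 infected
Step 4: +3 new -> 15 infected
Step 5: +3 new -> 18 infected
Step 6: +2 new -> 20 infected
Step 7: +2 new -> 22 infected
Step 8: +3 new -> 25 infected
Step 9: +3 new -> 28 infected
Step 10: +3 new -> 31 infected
Step 11: +1 new -> 32 infected
Step 12: +2 new -> 34 infected
Step 13: +0 new -> 34 infected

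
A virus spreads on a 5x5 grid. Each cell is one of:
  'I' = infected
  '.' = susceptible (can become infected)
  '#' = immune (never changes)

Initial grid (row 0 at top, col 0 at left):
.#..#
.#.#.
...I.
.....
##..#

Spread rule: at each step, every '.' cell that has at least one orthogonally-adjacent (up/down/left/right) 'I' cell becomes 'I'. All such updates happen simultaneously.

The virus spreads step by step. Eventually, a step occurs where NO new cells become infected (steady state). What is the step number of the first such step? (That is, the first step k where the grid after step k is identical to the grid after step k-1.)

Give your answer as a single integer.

Answer: 6

Derivation:
Step 0 (initial): 1 infected
Step 1: +3 new -> 4 infected
Step 2: +6 new -> 10 infected
Step 3: +4 new -> 14 infected
Step 4: +3 new -> 17 infected
Step 5: +1 new -> 18 infected
Step 6: +0 new -> 18 infected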